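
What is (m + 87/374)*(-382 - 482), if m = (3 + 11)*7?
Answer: -15871248/187 ≈ -84873.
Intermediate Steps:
m = 98 (m = 14*7 = 98)
(m + 87/374)*(-382 - 482) = (98 + 87/374)*(-382 - 482) = (98 + 87*(1/374))*(-864) = (98 + 87/374)*(-864) = (36739/374)*(-864) = -15871248/187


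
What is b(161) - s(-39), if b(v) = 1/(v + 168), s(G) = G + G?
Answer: 25663/329 ≈ 78.003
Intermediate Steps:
s(G) = 2*G
b(v) = 1/(168 + v)
b(161) - s(-39) = 1/(168 + 161) - 2*(-39) = 1/329 - 1*(-78) = 1/329 + 78 = 25663/329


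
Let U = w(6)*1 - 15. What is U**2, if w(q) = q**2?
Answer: 441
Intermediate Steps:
U = 21 (U = 6**2*1 - 15 = 36*1 - 15 = 36 - 15 = 21)
U**2 = 21**2 = 441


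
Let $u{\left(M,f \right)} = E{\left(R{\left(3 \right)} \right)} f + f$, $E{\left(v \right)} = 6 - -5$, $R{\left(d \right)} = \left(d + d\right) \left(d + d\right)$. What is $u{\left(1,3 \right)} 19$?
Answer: $684$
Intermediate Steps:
$R{\left(d \right)} = 4 d^{2}$ ($R{\left(d \right)} = 2 d 2 d = 4 d^{2}$)
$E{\left(v \right)} = 11$ ($E{\left(v \right)} = 6 + 5 = 11$)
$u{\left(M,f \right)} = 12 f$ ($u{\left(M,f \right)} = 11 f + f = 12 f$)
$u{\left(1,3 \right)} 19 = 12 \cdot 3 \cdot 19 = 36 \cdot 19 = 684$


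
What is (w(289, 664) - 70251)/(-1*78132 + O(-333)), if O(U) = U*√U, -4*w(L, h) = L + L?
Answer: 1833380402/2047178487 - 15627801*I*√37/1364785658 ≈ 0.89556 - 0.069652*I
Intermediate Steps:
w(L, h) = -L/2 (w(L, h) = -(L + L)/4 = -L/2)
O(U) = U^(3/2)
(w(289, 664) - 70251)/(-1*78132 + O(-333)) = (-½*289 - 70251)/(-1*78132 + (-333)^(3/2)) = (-289/2 - 70251)/(-78132 - 999*I*√37) = -140791/(2*(-78132 - 999*I*√37))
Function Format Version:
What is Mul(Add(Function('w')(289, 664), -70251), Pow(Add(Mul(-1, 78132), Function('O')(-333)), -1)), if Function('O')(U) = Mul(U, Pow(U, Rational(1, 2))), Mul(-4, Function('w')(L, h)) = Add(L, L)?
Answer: Add(Rational(1833380402, 2047178487), Mul(Rational(-15627801, 1364785658), I, Pow(37, Rational(1, 2)))) ≈ Add(0.89556, Mul(-0.069652, I))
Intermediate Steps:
Function('w')(L, h) = Mul(Rational(-1, 2), L) (Function('w')(L, h) = Mul(Rational(-1, 4), Add(L, L)) = Mul(Rational(-1, 4), Mul(2, L)) = Mul(Rational(-1, 2), L))
Function('O')(U) = Pow(U, Rational(3, 2))
Mul(Add(Function('w')(289, 664), -70251), Pow(Add(Mul(-1, 78132), Function('O')(-333)), -1)) = Mul(Add(Mul(Rational(-1, 2), 289), -70251), Pow(Add(Mul(-1, 78132), Pow(-333, Rational(3, 2))), -1)) = Mul(Add(Rational(-289, 2), -70251), Pow(Add(-78132, Mul(-999, I, Pow(37, Rational(1, 2)))), -1)) = Mul(Rational(-140791, 2), Pow(Add(-78132, Mul(-999, I, Pow(37, Rational(1, 2)))), -1))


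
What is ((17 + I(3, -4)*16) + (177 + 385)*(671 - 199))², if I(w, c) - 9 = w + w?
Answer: 70501401441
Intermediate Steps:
I(w, c) = 9 + 2*w (I(w, c) = 9 + (w + w) = 9 + 2*w)
((17 + I(3, -4)*16) + (177 + 385)*(671 - 199))² = ((17 + (9 + 2*3)*16) + (177 + 385)*(671 - 199))² = ((17 + (9 + 6)*16) + 562*472)² = ((17 + 15*16) + 265264)² = ((17 + 240) + 265264)² = (257 + 265264)² = 265521² = 70501401441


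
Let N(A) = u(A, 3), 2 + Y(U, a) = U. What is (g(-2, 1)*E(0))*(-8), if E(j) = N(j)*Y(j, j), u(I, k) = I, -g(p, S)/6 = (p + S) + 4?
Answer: 0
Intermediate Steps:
g(p, S) = -24 - 6*S - 6*p (g(p, S) = -6*((p + S) + 4) = -6*((S + p) + 4) = -6*(4 + S + p) = -24 - 6*S - 6*p)
Y(U, a) = -2 + U
N(A) = A
E(j) = j*(-2 + j)
(g(-2, 1)*E(0))*(-8) = ((-24 - 6*1 - 6*(-2))*(0*(-2 + 0)))*(-8) = ((-24 - 6 + 12)*(0*(-2)))*(-8) = -18*0*(-8) = 0*(-8) = 0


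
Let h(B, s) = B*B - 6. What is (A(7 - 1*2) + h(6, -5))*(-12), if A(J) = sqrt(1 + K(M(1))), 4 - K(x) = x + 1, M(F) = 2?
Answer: -360 - 12*sqrt(2) ≈ -376.97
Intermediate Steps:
K(x) = 3 - x (K(x) = 4 - (x + 1) = 4 - (1 + x) = 4 + (-1 - x) = 3 - x)
h(B, s) = -6 + B**2 (h(B, s) = B**2 - 6 = -6 + B**2)
A(J) = sqrt(2) (A(J) = sqrt(1 + (3 - 1*2)) = sqrt(1 + (3 - 2)) = sqrt(1 + 1) = sqrt(2))
(A(7 - 1*2) + h(6, -5))*(-12) = (sqrt(2) + (-6 + 6**2))*(-12) = (sqrt(2) + (-6 + 36))*(-12) = (sqrt(2) + 30)*(-12) = (30 + sqrt(2))*(-12) = -360 - 12*sqrt(2)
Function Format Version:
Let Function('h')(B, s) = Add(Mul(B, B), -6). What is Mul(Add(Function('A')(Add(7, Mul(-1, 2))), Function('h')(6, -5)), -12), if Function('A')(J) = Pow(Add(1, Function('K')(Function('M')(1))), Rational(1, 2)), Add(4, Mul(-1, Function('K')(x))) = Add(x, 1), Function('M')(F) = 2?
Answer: Add(-360, Mul(-12, Pow(2, Rational(1, 2)))) ≈ -376.97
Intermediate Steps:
Function('K')(x) = Add(3, Mul(-1, x)) (Function('K')(x) = Add(4, Mul(-1, Add(x, 1))) = Add(4, Mul(-1, Add(1, x))) = Add(4, Add(-1, Mul(-1, x))) = Add(3, Mul(-1, x)))
Function('h')(B, s) = Add(-6, Pow(B, 2)) (Function('h')(B, s) = Add(Pow(B, 2), -6) = Add(-6, Pow(B, 2)))
Function('A')(J) = Pow(2, Rational(1, 2)) (Function('A')(J) = Pow(Add(1, Add(3, Mul(-1, 2))), Rational(1, 2)) = Pow(Add(1, Add(3, -2)), Rational(1, 2)) = Pow(Add(1, 1), Rational(1, 2)) = Pow(2, Rational(1, 2)))
Mul(Add(Function('A')(Add(7, Mul(-1, 2))), Function('h')(6, -5)), -12) = Mul(Add(Pow(2, Rational(1, 2)), Add(-6, Pow(6, 2))), -12) = Mul(Add(Pow(2, Rational(1, 2)), Add(-6, 36)), -12) = Mul(Add(Pow(2, Rational(1, 2)), 30), -12) = Mul(Add(30, Pow(2, Rational(1, 2))), -12) = Add(-360, Mul(-12, Pow(2, Rational(1, 2))))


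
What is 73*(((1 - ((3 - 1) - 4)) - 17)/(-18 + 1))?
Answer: 1022/17 ≈ 60.118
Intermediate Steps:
73*(((1 - ((3 - 1) - 4)) - 17)/(-18 + 1)) = 73*(((1 - (2 - 4)) - 17)/(-17)) = 73*(((1 - 1*(-2)) - 17)*(-1/17)) = 73*(((1 + 2) - 17)*(-1/17)) = 73*((3 - 17)*(-1/17)) = 73*(-14*(-1/17)) = 73*(14/17) = 1022/17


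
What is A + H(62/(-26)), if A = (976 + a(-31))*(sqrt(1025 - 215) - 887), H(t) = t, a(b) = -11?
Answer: -11127446/13 + 8685*sqrt(10) ≈ -8.2849e+5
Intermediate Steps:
A = -855955 + 8685*sqrt(10) (A = (976 - 11)*(sqrt(1025 - 215) - 887) = 965*(sqrt(810) - 887) = 965*(9*sqrt(10) - 887) = 965*(-887 + 9*sqrt(10)) = -855955 + 8685*sqrt(10) ≈ -8.2849e+5)
A + H(62/(-26)) = (-855955 + 8685*sqrt(10)) + 62/(-26) = (-855955 + 8685*sqrt(10)) + 62*(-1/26) = (-855955 + 8685*sqrt(10)) - 31/13 = -11127446/13 + 8685*sqrt(10)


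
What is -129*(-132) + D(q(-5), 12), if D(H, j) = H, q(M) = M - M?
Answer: 17028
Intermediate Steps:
q(M) = 0
-129*(-132) + D(q(-5), 12) = -129*(-132) + 0 = 17028 + 0 = 17028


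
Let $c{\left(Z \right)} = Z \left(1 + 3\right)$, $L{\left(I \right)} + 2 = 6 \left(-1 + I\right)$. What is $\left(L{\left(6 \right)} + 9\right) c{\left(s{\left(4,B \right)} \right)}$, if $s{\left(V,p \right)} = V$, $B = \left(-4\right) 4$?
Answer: $592$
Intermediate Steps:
$B = -16$
$L{\left(I \right)} = -8 + 6 I$ ($L{\left(I \right)} = -2 + 6 \left(-1 + I\right) = -2 + \left(-6 + 6 I\right) = -8 + 6 I$)
$c{\left(Z \right)} = 4 Z$ ($c{\left(Z \right)} = Z 4 = 4 Z$)
$\left(L{\left(6 \right)} + 9\right) c{\left(s{\left(4,B \right)} \right)} = \left(\left(-8 + 6 \cdot 6\right) + 9\right) 4 \cdot 4 = \left(\left(-8 + 36\right) + 9\right) 16 = \left(28 + 9\right) 16 = 37 \cdot 16 = 592$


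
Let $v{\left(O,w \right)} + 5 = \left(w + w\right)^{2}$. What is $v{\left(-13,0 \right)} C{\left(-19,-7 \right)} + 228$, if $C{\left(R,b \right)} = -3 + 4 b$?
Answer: $383$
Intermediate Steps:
$v{\left(O,w \right)} = -5 + 4 w^{2}$ ($v{\left(O,w \right)} = -5 + \left(w + w\right)^{2} = -5 + \left(2 w\right)^{2} = -5 + 4 w^{2}$)
$v{\left(-13,0 \right)} C{\left(-19,-7 \right)} + 228 = \left(-5 + 4 \cdot 0^{2}\right) \left(-3 + 4 \left(-7\right)\right) + 228 = \left(-5 + 4 \cdot 0\right) \left(-3 - 28\right) + 228 = \left(-5 + 0\right) \left(-31\right) + 228 = \left(-5\right) \left(-31\right) + 228 = 155 + 228 = 383$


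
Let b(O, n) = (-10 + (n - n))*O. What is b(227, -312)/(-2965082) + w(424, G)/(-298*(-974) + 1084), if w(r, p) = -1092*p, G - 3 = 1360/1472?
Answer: -46167845631/3311367996616 ≈ -0.013942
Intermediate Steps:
G = 361/92 (G = 3 + 1360/1472 = 3 + 1360*(1/1472) = 3 + 85/92 = 361/92 ≈ 3.9239)
b(O, n) = -10*O (b(O, n) = (-10 + 0)*O = -10*O)
b(227, -312)/(-2965082) + w(424, G)/(-298*(-974) + 1084) = -10*227/(-2965082) + (-1092*361/92)/(-298*(-974) + 1084) = -2270*(-1/2965082) - 98553/(23*(290252 + 1084)) = 1135/1482541 - 98553/23/291336 = 1135/1482541 - 98553/23*1/291336 = 1135/1482541 - 32851/2233576 = -46167845631/3311367996616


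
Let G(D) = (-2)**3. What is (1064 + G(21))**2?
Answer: 1115136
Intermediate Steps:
G(D) = -8
(1064 + G(21))**2 = (1064 - 8)**2 = 1056**2 = 1115136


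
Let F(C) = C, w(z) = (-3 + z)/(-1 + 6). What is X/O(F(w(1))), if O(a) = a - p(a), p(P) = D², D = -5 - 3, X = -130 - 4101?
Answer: 21155/322 ≈ 65.699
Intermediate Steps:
w(z) = -⅗ + z/5 (w(z) = (-3 + z)/5 = (-3 + z)*(⅕) = -⅗ + z/5)
X = -4231
D = -8
p(P) = 64 (p(P) = (-8)² = 64)
O(a) = -64 + a (O(a) = a - 1*64 = a - 64 = -64 + a)
X/O(F(w(1))) = -4231/(-64 + (-⅗ + (⅕)*1)) = -4231/(-64 + (-⅗ + ⅕)) = -4231/(-64 - ⅖) = -4231/(-322/5) = -4231*(-5/322) = 21155/322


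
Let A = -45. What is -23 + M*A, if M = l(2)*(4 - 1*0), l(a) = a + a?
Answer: -743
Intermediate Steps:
l(a) = 2*a
M = 16 (M = (2*2)*(4 - 1*0) = 4*(4 + 0) = 4*4 = 16)
-23 + M*A = -23 + 16*(-45) = -23 - 720 = -743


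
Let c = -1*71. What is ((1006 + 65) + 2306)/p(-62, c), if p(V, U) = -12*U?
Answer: 3377/852 ≈ 3.9636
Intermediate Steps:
c = -71
((1006 + 65) + 2306)/p(-62, c) = ((1006 + 65) + 2306)/((-12*(-71))) = (1071 + 2306)/852 = 3377*(1/852) = 3377/852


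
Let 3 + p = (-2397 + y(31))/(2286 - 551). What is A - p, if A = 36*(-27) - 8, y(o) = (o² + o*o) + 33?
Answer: -1694653/1735 ≈ -976.75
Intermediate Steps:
y(o) = 33 + 2*o² (y(o) = (o² + o²) + 33 = 2*o² + 33 = 33 + 2*o²)
A = -980 (A = -972 - 8 = -980)
p = -5647/1735 (p = -3 + (-2397 + (33 + 2*31²))/(2286 - 551) = -3 + (-2397 + (33 + 2*961))/1735 = -3 + (-2397 + (33 + 1922))*(1/1735) = -3 + (-2397 + 1955)*(1/1735) = -3 - 442*1/1735 = -3 - 442/1735 = -5647/1735 ≈ -3.2548)
A - p = -980 - 1*(-5647/1735) = -980 + 5647/1735 = -1694653/1735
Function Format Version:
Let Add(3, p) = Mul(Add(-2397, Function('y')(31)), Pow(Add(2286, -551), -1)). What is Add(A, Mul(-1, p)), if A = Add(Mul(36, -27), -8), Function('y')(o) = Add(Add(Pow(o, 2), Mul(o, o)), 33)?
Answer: Rational(-1694653, 1735) ≈ -976.75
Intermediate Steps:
Function('y')(o) = Add(33, Mul(2, Pow(o, 2))) (Function('y')(o) = Add(Add(Pow(o, 2), Pow(o, 2)), 33) = Add(Mul(2, Pow(o, 2)), 33) = Add(33, Mul(2, Pow(o, 2))))
A = -980 (A = Add(-972, -8) = -980)
p = Rational(-5647, 1735) (p = Add(-3, Mul(Add(-2397, Add(33, Mul(2, Pow(31, 2)))), Pow(Add(2286, -551), -1))) = Add(-3, Mul(Add(-2397, Add(33, Mul(2, 961))), Pow(1735, -1))) = Add(-3, Mul(Add(-2397, Add(33, 1922)), Rational(1, 1735))) = Add(-3, Mul(Add(-2397, 1955), Rational(1, 1735))) = Add(-3, Mul(-442, Rational(1, 1735))) = Add(-3, Rational(-442, 1735)) = Rational(-5647, 1735) ≈ -3.2548)
Add(A, Mul(-1, p)) = Add(-980, Mul(-1, Rational(-5647, 1735))) = Add(-980, Rational(5647, 1735)) = Rational(-1694653, 1735)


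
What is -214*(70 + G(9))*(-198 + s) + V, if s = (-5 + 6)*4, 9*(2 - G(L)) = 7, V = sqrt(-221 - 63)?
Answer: 26611756/9 + 2*I*sqrt(71) ≈ 2.9569e+6 + 16.852*I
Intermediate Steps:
V = 2*I*sqrt(71) (V = sqrt(-284) = 2*I*sqrt(71) ≈ 16.852*I)
G(L) = 11/9 (G(L) = 2 - 1/9*7 = 2 - 7/9 = 11/9)
s = 4 (s = 1*4 = 4)
-214*(70 + G(9))*(-198 + s) + V = -214*(70 + 11/9)*(-198 + 4) + 2*I*sqrt(71) = -137174*(-194)/9 + 2*I*sqrt(71) = -214*(-124354/9) + 2*I*sqrt(71) = 26611756/9 + 2*I*sqrt(71)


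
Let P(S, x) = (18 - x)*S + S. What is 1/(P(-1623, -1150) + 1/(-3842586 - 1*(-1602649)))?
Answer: -2239937/4249803350920 ≈ -5.2707e-7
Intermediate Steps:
P(S, x) = S + S*(18 - x) (P(S, x) = S*(18 - x) + S = S + S*(18 - x))
1/(P(-1623, -1150) + 1/(-3842586 - 1*(-1602649))) = 1/(-1623*(19 - 1*(-1150)) + 1/(-3842586 - 1*(-1602649))) = 1/(-1623*(19 + 1150) + 1/(-3842586 + 1602649)) = 1/(-1623*1169 + 1/(-2239937)) = 1/(-1897287 - 1/2239937) = 1/(-4249803350920/2239937) = -2239937/4249803350920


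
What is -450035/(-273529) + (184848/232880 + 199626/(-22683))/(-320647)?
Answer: 15880768361537179208/9652104307313058365 ≈ 1.6453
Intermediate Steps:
-450035/(-273529) + (184848/232880 + 199626/(-22683))/(-320647) = -450035*(-1/273529) + (184848*(1/232880) + 199626*(-1/22683))*(-1/320647) = 450035/273529 + (11553/14555 - 66542/7561)*(-1/320647) = 450035/273529 - 881166577/110050355*(-1/320647) = 450035/273529 + 881166577/35287316179685 = 15880768361537179208/9652104307313058365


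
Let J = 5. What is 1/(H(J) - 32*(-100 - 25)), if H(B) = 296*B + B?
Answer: 1/5485 ≈ 0.00018232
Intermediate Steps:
H(B) = 297*B
1/(H(J) - 32*(-100 - 25)) = 1/(297*5 - 32*(-100 - 25)) = 1/(1485 - 32*(-125)) = 1/(1485 + 4000) = 1/5485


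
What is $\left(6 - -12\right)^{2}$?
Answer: $324$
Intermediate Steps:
$\left(6 - -12\right)^{2} = \left(6 + 12\right)^{2} = 18^{2} = 324$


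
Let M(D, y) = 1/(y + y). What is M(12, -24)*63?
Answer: -21/16 ≈ -1.3125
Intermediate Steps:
M(D, y) = 1/(2*y)
M(12, -24)*63 = ((½)/(-24))*63 = ((½)*(-1/24))*63 = -1/48*63 = -21/16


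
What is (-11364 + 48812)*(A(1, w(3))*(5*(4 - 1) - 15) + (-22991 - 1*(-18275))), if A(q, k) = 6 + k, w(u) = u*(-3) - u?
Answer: -176604768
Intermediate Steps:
w(u) = -4*u (w(u) = -3*u - u = -4*u)
(-11364 + 48812)*(A(1, w(3))*(5*(4 - 1) - 15) + (-22991 - 1*(-18275))) = (-11364 + 48812)*((6 - 4*3)*(5*(4 - 1) - 15) + (-22991 - 1*(-18275))) = 37448*((6 - 12)*(5*3 - 15) + (-22991 + 18275)) = 37448*(-6*(15 - 15) - 4716) = 37448*(-6*0 - 4716) = 37448*(0 - 4716) = 37448*(-4716) = -176604768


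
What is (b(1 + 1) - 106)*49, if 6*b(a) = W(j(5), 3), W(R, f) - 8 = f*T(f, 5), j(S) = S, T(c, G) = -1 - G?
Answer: -15827/3 ≈ -5275.7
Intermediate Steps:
W(R, f) = 8 - 6*f (W(R, f) = 8 + f*(-1 - 1*5) = 8 + f*(-1 - 5) = 8 + f*(-6) = 8 - 6*f)
b(a) = -5/3 (b(a) = (8 - 6*3)/6 = (8 - 18)/6 = (⅙)*(-10) = -5/3)
(b(1 + 1) - 106)*49 = (-5/3 - 106)*49 = -323/3*49 = -15827/3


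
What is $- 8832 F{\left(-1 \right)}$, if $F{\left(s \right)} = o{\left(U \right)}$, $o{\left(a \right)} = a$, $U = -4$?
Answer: $35328$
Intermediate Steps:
$F{\left(s \right)} = -4$
$- 8832 F{\left(-1 \right)} = \left(-8832\right) \left(-4\right) = 35328$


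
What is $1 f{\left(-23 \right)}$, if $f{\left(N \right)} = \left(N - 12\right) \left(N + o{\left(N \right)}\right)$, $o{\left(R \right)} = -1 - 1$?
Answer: $875$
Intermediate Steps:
$o{\left(R \right)} = -2$
$f{\left(N \right)} = \left(-12 + N\right) \left(-2 + N\right)$ ($f{\left(N \right)} = \left(N - 12\right) \left(N - 2\right) = \left(-12 + N\right) \left(-2 + N\right)$)
$1 f{\left(-23 \right)} = 1 \left(24 + \left(-23\right)^{2} - -322\right) = 1 \left(24 + 529 + 322\right) = 1 \cdot 875 = 875$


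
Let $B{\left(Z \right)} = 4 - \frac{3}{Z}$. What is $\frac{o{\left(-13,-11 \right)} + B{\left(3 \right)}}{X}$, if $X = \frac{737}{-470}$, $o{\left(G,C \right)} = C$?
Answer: $\frac{3760}{737} \approx 5.1018$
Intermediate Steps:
$X = - \frac{737}{470}$ ($X = 737 \left(- \frac{1}{470}\right) = - \frac{737}{470} \approx -1.5681$)
$\frac{o{\left(-13,-11 \right)} + B{\left(3 \right)}}{X} = \frac{-11 + \left(4 - \frac{3}{3}\right)}{- \frac{737}{470}} = \left(-11 + \left(4 - 1\right)\right) \left(- \frac{470}{737}\right) = \left(-11 + 3\right) \left(- \frac{470}{737}\right) = \left(-8\right) \left(- \frac{470}{737}\right) = \frac{3760}{737}$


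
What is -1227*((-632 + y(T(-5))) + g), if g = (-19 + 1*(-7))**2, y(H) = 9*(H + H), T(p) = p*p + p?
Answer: -495708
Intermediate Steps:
T(p) = p + p**2 (T(p) = p**2 + p = p + p**2)
y(H) = 18*H (y(H) = 9*(2*H) = 18*H)
g = 676 (g = (-19 - 7)**2 = (-26)**2 = 676)
-1227*((-632 + y(T(-5))) + g) = -1227*((-632 + 18*(-5*(1 - 5))) + 676) = -1227*((-632 + 18*(-5*(-4))) + 676) = -1227*((-632 + 18*20) + 676) = -1227*((-632 + 360) + 676) = -1227*(-272 + 676) = -1227*404 = -495708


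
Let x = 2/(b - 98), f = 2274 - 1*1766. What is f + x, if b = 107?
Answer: 4574/9 ≈ 508.22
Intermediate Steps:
f = 508 (f = 2274 - 1766 = 508)
x = 2/9 (x = 2/(107 - 98) = 2/9 ≈ 0.22222)
f + x = 508 + 2/9 = 4574/9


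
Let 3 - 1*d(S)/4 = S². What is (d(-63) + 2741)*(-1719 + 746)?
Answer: 12768679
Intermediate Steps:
d(S) = 12 - 4*S²
(d(-63) + 2741)*(-1719 + 746) = ((12 - 4*(-63)²) + 2741)*(-1719 + 746) = ((12 - 4*3969) + 2741)*(-973) = ((12 - 15876) + 2741)*(-973) = (-15864 + 2741)*(-973) = -13123*(-973) = 12768679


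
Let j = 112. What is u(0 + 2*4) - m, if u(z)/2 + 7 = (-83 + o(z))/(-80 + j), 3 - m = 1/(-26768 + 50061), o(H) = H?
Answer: -8082655/372688 ≈ -21.687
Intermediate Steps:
m = 69878/23293 (m = 3 - 1/(-26768 + 50061) = 3 - 1/23293 = 69878/23293 ≈ 3.0000)
u(z) = -307/16 + z/16 (u(z) = -14 + 2*((-83 + z)/(-80 + 112)) = -14 + 2*((-83 + z)/32) = -14 + 2*((-83 + z)*(1/32)) = -14 + 2*(-83/32 + z/32) = -14 + (-83/16 + z/16) = -307/16 + z/16)
u(0 + 2*4) - m = (-307/16 + (0 + 2*4)/16) - 1*69878/23293 = (-307/16 + (0 + 8)/16) - 69878/23293 = (-307/16 + (1/16)*8) - 69878/23293 = (-307/16 + ½) - 69878/23293 = -299/16 - 69878/23293 = -8082655/372688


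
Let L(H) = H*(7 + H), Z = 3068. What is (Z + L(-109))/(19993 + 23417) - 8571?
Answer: -186026462/21705 ≈ -8570.7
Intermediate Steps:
(Z + L(-109))/(19993 + 23417) - 8571 = (3068 - 109*(7 - 109))/(19993 + 23417) - 8571 = (3068 - 109*(-102))/43410 - 8571 = (3068 + 11118)*(1/43410) - 8571 = 14186*(1/43410) - 8571 = 7093/21705 - 8571 = -186026462/21705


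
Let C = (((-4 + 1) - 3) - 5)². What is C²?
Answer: 14641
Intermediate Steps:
C = 121 (C = ((-3 - 3) - 5)² = (-6 - 5)² = (-11)² = 121)
C² = 121² = 14641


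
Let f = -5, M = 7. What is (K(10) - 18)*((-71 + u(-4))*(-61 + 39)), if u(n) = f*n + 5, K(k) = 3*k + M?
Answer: 19228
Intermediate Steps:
K(k) = 7 + 3*k (K(k) = 3*k + 7 = 7 + 3*k)
u(n) = 5 - 5*n (u(n) = -5*n + 5 = 5 - 5*n)
(K(10) - 18)*((-71 + u(-4))*(-61 + 39)) = ((7 + 3*10) - 18)*((-71 + (5 - 5*(-4)))*(-61 + 39)) = ((7 + 30) - 18)*((-71 + (5 + 20))*(-22)) = (37 - 18)*((-71 + 25)*(-22)) = 19*(-46*(-22)) = 19*1012 = 19228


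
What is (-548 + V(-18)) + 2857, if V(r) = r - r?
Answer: 2309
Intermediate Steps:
V(r) = 0
(-548 + V(-18)) + 2857 = (-548 + 0) + 2857 = -548 + 2857 = 2309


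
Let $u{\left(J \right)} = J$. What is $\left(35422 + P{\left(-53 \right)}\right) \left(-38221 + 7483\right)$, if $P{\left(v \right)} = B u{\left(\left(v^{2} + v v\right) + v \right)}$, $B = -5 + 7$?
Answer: $-1430915376$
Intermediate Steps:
$B = 2$
$P{\left(v \right)} = 2 v + 4 v^{2}$ ($P{\left(v \right)} = 2 \left(\left(v^{2} + v v\right) + v\right) = 2 \left(\left(v^{2} + v^{2}\right) + v\right) = 2 \left(2 v^{2} + v\right) = 2 \left(v + 2 v^{2}\right) = 2 v + 4 v^{2}$)
$\left(35422 + P{\left(-53 \right)}\right) \left(-38221 + 7483\right) = \left(35422 + 2 \left(-53\right) \left(1 + 2 \left(-53\right)\right)\right) \left(-38221 + 7483\right) = \left(35422 + 2 \left(-53\right) \left(1 - 106\right)\right) \left(-30738\right) = \left(35422 + 2 \left(-53\right) \left(-105\right)\right) \left(-30738\right) = \left(35422 + 11130\right) \left(-30738\right) = 46552 \left(-30738\right) = -1430915376$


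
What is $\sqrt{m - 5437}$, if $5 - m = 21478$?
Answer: $3 i \sqrt{2990} \approx 164.04 i$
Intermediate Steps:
$m = -21473$ ($m = 5 - 21478 = -21473$)
$\sqrt{m - 5437} = \sqrt{-21473 - 5437} = \sqrt{-26910} = 3 i \sqrt{2990}$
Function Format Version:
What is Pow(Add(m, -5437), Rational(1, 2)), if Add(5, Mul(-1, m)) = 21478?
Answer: Mul(3, I, Pow(2990, Rational(1, 2))) ≈ Mul(164.04, I)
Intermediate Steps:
m = -21473 (m = Add(5, Mul(-1, 21478)) = Add(5, -21478) = -21473)
Pow(Add(m, -5437), Rational(1, 2)) = Pow(Add(-21473, -5437), Rational(1, 2)) = Pow(-26910, Rational(1, 2)) = Mul(3, I, Pow(2990, Rational(1, 2)))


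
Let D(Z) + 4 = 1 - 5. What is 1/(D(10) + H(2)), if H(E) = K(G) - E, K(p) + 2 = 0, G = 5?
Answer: -1/12 ≈ -0.083333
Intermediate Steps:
K(p) = -2 (K(p) = -2 + 0 = -2)
H(E) = -2 - E
D(Z) = -8 (D(Z) = -4 + (1 - 5) = -4 - 4 = -8)
1/(D(10) + H(2)) = 1/(-8 + (-2 - 1*2)) = 1/(-8 + (-2 - 2)) = 1/(-8 - 4) = 1/(-12) = -1/12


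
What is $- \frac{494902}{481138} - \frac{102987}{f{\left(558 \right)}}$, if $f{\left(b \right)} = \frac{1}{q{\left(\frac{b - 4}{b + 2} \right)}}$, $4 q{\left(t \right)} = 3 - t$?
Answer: $- \frac{284670860441}{5498720} \approx -51770.0$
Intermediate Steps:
$q{\left(t \right)} = \frac{3}{4} - \frac{t}{4}$ ($q{\left(t \right)} = \frac{3 - t}{4} = \frac{3}{4} - \frac{t}{4}$)
$f{\left(b \right)} = \frac{1}{\frac{3}{4} - \frac{-4 + b}{4 \left(2 + b\right)}}$ ($f{\left(b \right)} = \frac{1}{\frac{3}{4} - \frac{\left(b - 4\right) \frac{1}{b + 2}}{4}} = \frac{1}{\frac{3}{4} - \frac{\left(-4 + b\right) \frac{1}{2 + b}}{4}} = \frac{1}{\frac{3}{4} - \frac{\frac{1}{2 + b} \left(-4 + b\right)}{4}} = \frac{1}{\frac{3}{4} - \frac{-4 + b}{4 \left(2 + b\right)}}$)
$- \frac{494902}{481138} - \frac{102987}{f{\left(558 \right)}} = - \frac{494902}{481138} - \frac{102987}{2 \frac{1}{5 + 558} \left(2 + 558\right)} = \left(-494902\right) \frac{1}{481138} - \frac{102987}{2 \cdot \frac{1}{563} \cdot 560} = - \frac{247451}{240569} - \frac{102987}{2 \cdot \frac{1}{563} \cdot 560} = - \frac{247451}{240569} - \frac{102987}{\frac{1120}{563}} = - \frac{247451}{240569} - \frac{57981681}{1120} = - \frac{284670860441}{5498720}$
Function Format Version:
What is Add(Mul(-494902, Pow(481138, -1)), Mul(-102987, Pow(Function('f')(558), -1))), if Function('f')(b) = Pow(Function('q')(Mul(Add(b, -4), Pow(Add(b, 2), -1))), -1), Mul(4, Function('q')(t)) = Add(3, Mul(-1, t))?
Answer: Rational(-284670860441, 5498720) ≈ -51770.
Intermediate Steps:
Function('q')(t) = Add(Rational(3, 4), Mul(Rational(-1, 4), t)) (Function('q')(t) = Mul(Rational(1, 4), Add(3, Mul(-1, t))) = Add(Rational(3, 4), Mul(Rational(-1, 4), t)))
Function('f')(b) = Pow(Add(Rational(3, 4), Mul(Rational(-1, 4), Pow(Add(2, b), -1), Add(-4, b))), -1) (Function('f')(b) = Pow(Add(Rational(3, 4), Mul(Rational(-1, 4), Mul(Add(b, -4), Pow(Add(b, 2), -1)))), -1) = Pow(Add(Rational(3, 4), Mul(Rational(-1, 4), Mul(Add(-4, b), Pow(Add(2, b), -1)))), -1) = Pow(Add(Rational(3, 4), Mul(Rational(-1, 4), Mul(Pow(Add(2, b), -1), Add(-4, b)))), -1) = Pow(Add(Rational(3, 4), Mul(Rational(-1, 4), Pow(Add(2, b), -1), Add(-4, b))), -1))
Add(Mul(-494902, Pow(481138, -1)), Mul(-102987, Pow(Function('f')(558), -1))) = Add(Mul(-494902, Pow(481138, -1)), Mul(-102987, Pow(Mul(2, Pow(Add(5, 558), -1), Add(2, 558)), -1))) = Add(Mul(-494902, Rational(1, 481138)), Mul(-102987, Pow(Mul(2, Pow(563, -1), 560), -1))) = Add(Rational(-247451, 240569), Mul(-102987, Pow(Mul(2, Rational(1, 563), 560), -1))) = Add(Rational(-247451, 240569), Mul(-102987, Pow(Rational(1120, 563), -1))) = Add(Rational(-247451, 240569), Mul(-102987, Rational(563, 1120))) = Add(Rational(-247451, 240569), Rational(-57981681, 1120)) = Rational(-284670860441, 5498720)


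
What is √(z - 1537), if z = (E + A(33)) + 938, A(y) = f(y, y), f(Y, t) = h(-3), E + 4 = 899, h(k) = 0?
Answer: 2*√74 ≈ 17.205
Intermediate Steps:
E = 895 (E = -4 + 899 = 895)
f(Y, t) = 0
A(y) = 0
z = 1833 (z = (895 + 0) + 938 = 895 + 938 = 1833)
√(z - 1537) = √(1833 - 1537) = √296 = 2*√74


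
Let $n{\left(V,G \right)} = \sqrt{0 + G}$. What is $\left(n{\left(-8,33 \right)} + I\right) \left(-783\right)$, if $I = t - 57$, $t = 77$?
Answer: $-15660 - 783 \sqrt{33} \approx -20158.0$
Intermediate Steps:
$n{\left(V,G \right)} = \sqrt{G}$
$I = 20$ ($I = 77 - 57 = 20$)
$\left(n{\left(-8,33 \right)} + I\right) \left(-783\right) = \left(\sqrt{33} + 20\right) \left(-783\right) = \left(20 + \sqrt{33}\right) \left(-783\right) = -15660 - 783 \sqrt{33}$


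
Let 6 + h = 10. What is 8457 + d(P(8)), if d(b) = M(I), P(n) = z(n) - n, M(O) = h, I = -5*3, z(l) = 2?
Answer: 8461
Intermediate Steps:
h = 4 (h = -6 + 10 = 4)
I = -15
M(O) = 4
P(n) = 2 - n
d(b) = 4
8457 + d(P(8)) = 8457 + 4 = 8461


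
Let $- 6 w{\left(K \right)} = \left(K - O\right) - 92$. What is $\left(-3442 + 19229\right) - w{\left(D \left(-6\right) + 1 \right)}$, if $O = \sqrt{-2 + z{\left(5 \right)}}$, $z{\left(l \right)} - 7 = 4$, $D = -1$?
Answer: $\frac{47317}{3} \approx 15772.0$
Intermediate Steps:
$z{\left(l \right)} = 11$ ($z{\left(l \right)} = 7 + 4 = 11$)
$O = 3$ ($O = \sqrt{-2 + 11} = \sqrt{9} = 3$)
$w{\left(K \right)} = \frac{95}{6} - \frac{K}{6}$ ($w{\left(K \right)} = - \frac{\left(K - 3\right) - 92}{6} = - \frac{\left(-3 + K\right) - 92}{6} = - \frac{-95 + K}{6} = \frac{95}{6} - \frac{K}{6}$)
$\left(-3442 + 19229\right) - w{\left(D \left(-6\right) + 1 \right)} = \left(-3442 + 19229\right) - \left(\frac{95}{6} - \frac{\left(-1\right) \left(-6\right) + 1}{6}\right) = 15787 - \left(\frac{95}{6} - \frac{6 + 1}{6}\right) = 15787 - \left(\frac{95}{6} - \frac{7}{6}\right) = 15787 - \frac{44}{3} = \frac{47317}{3}$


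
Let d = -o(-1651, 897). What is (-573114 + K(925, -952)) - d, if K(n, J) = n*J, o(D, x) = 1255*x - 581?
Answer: -328560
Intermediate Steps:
o(D, x) = -581 + 1255*x
d = -1125154 (d = -(-581 + 1255*897) = -(-581 + 1125735) = -1*1125154 = -1125154)
K(n, J) = J*n
(-573114 + K(925, -952)) - d = (-573114 - 952*925) - 1*(-1125154) = (-573114 - 880600) + 1125154 = -1453714 + 1125154 = -328560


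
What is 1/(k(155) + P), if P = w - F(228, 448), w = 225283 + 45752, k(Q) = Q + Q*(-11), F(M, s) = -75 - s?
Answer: 1/270008 ≈ 3.7036e-6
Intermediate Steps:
k(Q) = -10*Q (k(Q) = Q - 11*Q = -10*Q)
w = 271035
P = 271558 (P = 271035 - (-75 - 1*448) = 271035 - (-75 - 448) = 271035 - 1*(-523) = 271035 + 523 = 271558)
1/(k(155) + P) = 1/(-10*155 + 271558) = 1/(-1550 + 271558) = 1/270008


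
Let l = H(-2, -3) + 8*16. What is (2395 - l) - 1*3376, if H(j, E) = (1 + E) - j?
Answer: -1109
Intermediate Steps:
H(j, E) = 1 + E - j
l = 128 (l = (1 - 3 - 1*(-2)) + 8*16 = (1 - 3 + 2) + 128 = 0 + 128 = 128)
(2395 - l) - 1*3376 = (2395 - 1*128) - 1*3376 = (2395 - 128) - 3376 = 2267 - 3376 = -1109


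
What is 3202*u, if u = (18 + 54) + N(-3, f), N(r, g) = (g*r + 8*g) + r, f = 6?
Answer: 316998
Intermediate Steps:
N(r, g) = r + 8*g + g*r (N(r, g) = (8*g + g*r) + r = r + 8*g + g*r)
u = 99 (u = (18 + 54) + (-3 + 8*6 + 6*(-3)) = 72 + (-3 + 48 - 18) = 72 + 27 = 99)
3202*u = 3202*99 = 316998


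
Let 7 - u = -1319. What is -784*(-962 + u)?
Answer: -285376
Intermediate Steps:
u = 1326 (u = 7 - 1*(-1319) = 7 + 1319 = 1326)
-784*(-962 + u) = -784*(-962 + 1326) = -784*364 = -285376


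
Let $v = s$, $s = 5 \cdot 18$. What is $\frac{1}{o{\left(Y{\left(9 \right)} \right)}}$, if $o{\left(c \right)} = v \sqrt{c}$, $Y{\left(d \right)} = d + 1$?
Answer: $\frac{\sqrt{10}}{900} \approx 0.0035136$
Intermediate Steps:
$s = 90$
$v = 90$
$Y{\left(d \right)} = 1 + d$
$o{\left(c \right)} = 90 \sqrt{c}$
$\frac{1}{o{\left(Y{\left(9 \right)} \right)}} = \frac{1}{90 \sqrt{1 + 9}} = \frac{1}{90 \sqrt{10}} = \frac{\sqrt{10}}{900}$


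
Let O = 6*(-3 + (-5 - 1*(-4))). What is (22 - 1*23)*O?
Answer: 24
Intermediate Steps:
O = -24 (O = 6*(-3 + (-5 + 4)) = 6*(-3 - 1) = 6*(-4) = -24)
(22 - 1*23)*O = (22 - 1*23)*(-24) = (22 - 23)*(-24) = -1*(-24) = 24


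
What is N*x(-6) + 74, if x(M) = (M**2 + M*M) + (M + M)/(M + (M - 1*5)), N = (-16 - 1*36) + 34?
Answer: -20990/17 ≈ -1234.7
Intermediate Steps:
N = -18 (N = (-16 - 36) + 34 = -52 + 34 = -18)
x(M) = 2*M**2 + 2*M/(-5 + 2*M) (x(M) = (M**2 + M**2) + (2*M)/(M + (M - 5)) = 2*M**2 + (2*M)/(M + (-5 + M)) = 2*M**2 + (2*M)/(-5 + 2*M) = 2*M**2 + 2*M/(-5 + 2*M))
N*x(-6) + 74 = -36*(-6)*(1 - 5*(-6) + 2*(-6)**2)/(-5 + 2*(-6)) + 74 = -36*(-6)*(1 + 30 + 2*36)/(-5 - 12) + 74 = -36*(-6)*(1 + 30 + 72)/(-17) + 74 = -36*(-6)*(-1)*103/17 + 74 = -18*1236/17 + 74 = -22248/17 + 74 = -20990/17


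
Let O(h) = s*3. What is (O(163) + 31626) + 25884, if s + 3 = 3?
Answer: 57510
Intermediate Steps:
s = 0 (s = -3 + 3 = 0)
O(h) = 0 (O(h) = 0*3 = 0)
(O(163) + 31626) + 25884 = (0 + 31626) + 25884 = 31626 + 25884 = 57510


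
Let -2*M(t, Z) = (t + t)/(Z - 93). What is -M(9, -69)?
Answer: -1/18 ≈ -0.055556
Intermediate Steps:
M(t, Z) = -t/(-93 + Z) (M(t, Z) = -(t + t)/(2*(Z - 93)) = -2*t/(2*(-93 + Z)) = -t/(-93 + Z))
-M(9, -69) = -(-1)*9/(-93 - 69) = -(-1)*9/(-162) = -(-1)*9*(-1)/162 = -1*1/18 = -1/18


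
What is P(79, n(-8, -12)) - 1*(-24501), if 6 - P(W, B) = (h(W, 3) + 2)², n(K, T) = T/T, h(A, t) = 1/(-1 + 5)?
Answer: 392031/16 ≈ 24502.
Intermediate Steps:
h(A, t) = ¼ (h(A, t) = 1/4 = ¼)
n(K, T) = 1
P(W, B) = 15/16 (P(W, B) = 6 - (¼ + 2)² = 6 - (9/4)² = 6 - 1*81/16 = 6 - 81/16 = 15/16)
P(79, n(-8, -12)) - 1*(-24501) = 15/16 - 1*(-24501) = 15/16 + 24501 = 392031/16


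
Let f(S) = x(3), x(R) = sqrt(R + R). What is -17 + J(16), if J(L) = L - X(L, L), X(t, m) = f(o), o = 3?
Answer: -1 - sqrt(6) ≈ -3.4495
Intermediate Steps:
x(R) = sqrt(2)*sqrt(R) (x(R) = sqrt(2*R) = sqrt(2)*sqrt(R))
f(S) = sqrt(6) (f(S) = sqrt(2)*sqrt(3) = sqrt(6))
X(t, m) = sqrt(6)
J(L) = L - sqrt(6)
-17 + J(16) = -17 + (16 - sqrt(6)) = -1 - sqrt(6)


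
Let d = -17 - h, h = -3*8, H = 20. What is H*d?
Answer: 140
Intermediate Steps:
h = -24
d = 7 (d = -17 - 1*(-24) = -17 + 24 = 7)
H*d = 20*7 = 140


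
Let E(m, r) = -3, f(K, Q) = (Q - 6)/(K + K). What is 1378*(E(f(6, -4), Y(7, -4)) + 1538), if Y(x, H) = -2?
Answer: 2115230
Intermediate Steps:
f(K, Q) = (-6 + Q)/(2*K) (f(K, Q) = (-6 + Q)/((2*K)) = (-6 + Q)*(1/(2*K)) = (-6 + Q)/(2*K))
1378*(E(f(6, -4), Y(7, -4)) + 1538) = 1378*(-3 + 1538) = 1378*1535 = 2115230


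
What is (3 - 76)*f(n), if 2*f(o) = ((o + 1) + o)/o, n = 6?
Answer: -949/12 ≈ -79.083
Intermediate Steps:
f(o) = (1 + 2*o)/(2*o) (f(o) = (((o + 1) + o)/o)/2 = (((1 + o) + o)/o)/2 = ((1 + 2*o)/o)/2 = (1 + 2*o)/(2*o))
(3 - 76)*f(n) = (3 - 76)*((1/2 + 6)/6) = -73*13/(6*2) = -73*13/12 = -949/12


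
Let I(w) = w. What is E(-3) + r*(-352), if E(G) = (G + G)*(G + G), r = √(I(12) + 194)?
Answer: 36 - 352*√206 ≈ -5016.1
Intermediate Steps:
r = √206 (r = √(12 + 194) = √206 ≈ 14.353)
E(G) = 4*G² (E(G) = (2*G)*(2*G) = 4*G²)
E(-3) + r*(-352) = 4*(-3)² + √206*(-352) = 4*9 - 352*√206 = 36 - 352*√206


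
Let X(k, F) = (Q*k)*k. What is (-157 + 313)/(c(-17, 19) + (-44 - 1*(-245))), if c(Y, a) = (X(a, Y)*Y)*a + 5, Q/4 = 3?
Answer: -78/699515 ≈ -0.00011151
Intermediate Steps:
Q = 12 (Q = 4*3 = 12)
X(k, F) = 12*k² (X(k, F) = (12*k)*k = 12*k²)
c(Y, a) = 5 + 12*Y*a³ (c(Y, a) = ((12*a²)*Y)*a + 5 = (12*Y*a²)*a + 5 = 12*Y*a³ + 5 = 5 + 12*Y*a³)
(-157 + 313)/(c(-17, 19) + (-44 - 1*(-245))) = (-157 + 313)/((5 + 12*(-17)*19³) + (-44 - 1*(-245))) = 156/((5 + 12*(-17)*6859) + (-44 + 245)) = 156/((5 - 1399236) + 201) = 156/(-1399231 + 201) = 156/(-1399030) = 156*(-1/1399030) = -78/699515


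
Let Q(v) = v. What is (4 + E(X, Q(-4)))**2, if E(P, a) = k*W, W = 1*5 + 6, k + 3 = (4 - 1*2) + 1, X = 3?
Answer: 16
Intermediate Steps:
k = 0 (k = -3 + ((4 - 1*2) + 1) = -3 + ((4 - 2) + 1) = -3 + (2 + 1) = -3 + 3 = 0)
W = 11 (W = 5 + 6 = 11)
E(P, a) = 0 (E(P, a) = 0*11 = 0)
(4 + E(X, Q(-4)))**2 = (4 + 0)**2 = 4**2 = 16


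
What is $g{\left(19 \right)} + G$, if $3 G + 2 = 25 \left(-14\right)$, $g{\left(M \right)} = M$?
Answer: $- \frac{295}{3} \approx -98.333$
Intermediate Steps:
$G = - \frac{352}{3}$ ($G = - \frac{2}{3} + \frac{25 \left(-14\right)}{3} = - \frac{2}{3} + \frac{1}{3} \left(-350\right) = - \frac{2}{3} - \frac{350}{3} = - \frac{352}{3} \approx -117.33$)
$g{\left(19 \right)} + G = 19 - \frac{352}{3} = - \frac{295}{3}$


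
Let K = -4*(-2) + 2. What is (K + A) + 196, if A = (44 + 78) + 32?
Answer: 360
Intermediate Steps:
A = 154 (A = 122 + 32 = 154)
K = 10 (K = 8 + 2 = 10)
(K + A) + 196 = (10 + 154) + 196 = 164 + 196 = 360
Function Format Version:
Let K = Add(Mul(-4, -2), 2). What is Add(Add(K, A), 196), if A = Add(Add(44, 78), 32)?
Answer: 360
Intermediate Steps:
A = 154 (A = Add(122, 32) = 154)
K = 10 (K = Add(8, 2) = 10)
Add(Add(K, A), 196) = Add(Add(10, 154), 196) = Add(164, 196) = 360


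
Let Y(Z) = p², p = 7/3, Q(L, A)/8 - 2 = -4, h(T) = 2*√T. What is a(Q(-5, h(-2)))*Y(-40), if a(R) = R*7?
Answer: -5488/9 ≈ -609.78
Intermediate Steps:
Q(L, A) = -16 (Q(L, A) = 16 + 8*(-4) = 16 - 32 = -16)
p = 7/3 (p = 7*(⅓) = 7/3 ≈ 2.3333)
a(R) = 7*R
Y(Z) = 49/9 (Y(Z) = (7/3)² = 49/9)
a(Q(-5, h(-2)))*Y(-40) = (7*(-16))*(49/9) = -112*49/9 = -5488/9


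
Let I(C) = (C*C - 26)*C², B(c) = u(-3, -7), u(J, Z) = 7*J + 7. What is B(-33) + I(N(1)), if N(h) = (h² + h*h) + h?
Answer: -167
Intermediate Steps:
N(h) = h + 2*h² (N(h) = (h² + h²) + h = 2*h² + h = h + 2*h²)
u(J, Z) = 7 + 7*J
B(c) = -14 (B(c) = 7 + 7*(-3) = 7 - 21 = -14)
I(C) = C²*(-26 + C²) (I(C) = (C² - 26)*C² = (-26 + C²)*C² = C²*(-26 + C²))
B(-33) + I(N(1)) = -14 + (1*(1 + 2*1))²*(-26 + (1*(1 + 2*1))²) = -14 + (1*(1 + 2))²*(-26 + (1*(1 + 2))²) = -14 + (1*3)²*(-26 + (1*3)²) = -14 + 3²*(-26 + 3²) = -14 + 9*(-26 + 9) = -14 + 9*(-17) = -14 - 153 = -167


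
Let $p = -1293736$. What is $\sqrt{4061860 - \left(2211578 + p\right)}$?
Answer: $\sqrt{3144018} \approx 1773.1$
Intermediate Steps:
$\sqrt{4061860 - \left(2211578 + p\right)} = \sqrt{4061860 - 917842} = \sqrt{3144018}$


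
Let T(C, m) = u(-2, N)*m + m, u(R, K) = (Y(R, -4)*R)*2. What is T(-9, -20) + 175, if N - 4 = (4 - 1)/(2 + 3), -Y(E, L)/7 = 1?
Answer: -405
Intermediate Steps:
Y(E, L) = -7 (Y(E, L) = -7*1 = -7)
N = 23/5 (N = 4 + (4 - 1)/(2 + 3) = 4 + 3/5 = 4 + 3*(⅕) = 4 + ⅗ = 23/5 ≈ 4.6000)
u(R, K) = -14*R (u(R, K) = -7*R*2 = -14*R)
T(C, m) = 29*m (T(C, m) = (-14*(-2))*m + m = 28*m + m = 29*m)
T(-9, -20) + 175 = 29*(-20) + 175 = -580 + 175 = -405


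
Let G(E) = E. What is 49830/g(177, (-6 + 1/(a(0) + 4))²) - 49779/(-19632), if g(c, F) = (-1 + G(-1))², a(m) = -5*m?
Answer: 81538473/6544 ≈ 12460.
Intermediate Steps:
g(c, F) = 4 (g(c, F) = (-1 - 1)² = (-2)² = 4)
49830/g(177, (-6 + 1/(a(0) + 4))²) - 49779/(-19632) = 49830/4 - 49779/(-19632) = 49830*(¼) - 49779*(-1/19632) = 24915/2 + 16593/6544 = 81538473/6544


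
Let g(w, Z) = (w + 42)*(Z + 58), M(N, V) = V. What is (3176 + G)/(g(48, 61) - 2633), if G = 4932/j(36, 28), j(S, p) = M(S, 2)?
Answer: 5642/8077 ≈ 0.69853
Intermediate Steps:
j(S, p) = 2
G = 2466 (G = 4932/2 = 4932*(½) = 2466)
g(w, Z) = (42 + w)*(58 + Z)
(3176 + G)/(g(48, 61) - 2633) = (3176 + 2466)/((2436 + 42*61 + 58*48 + 61*48) - 2633) = 5642/((2436 + 2562 + 2784 + 2928) - 2633) = 5642/(10710 - 2633) = 5642/8077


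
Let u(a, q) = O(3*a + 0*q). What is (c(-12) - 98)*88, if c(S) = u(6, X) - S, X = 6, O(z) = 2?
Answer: -7392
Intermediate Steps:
u(a, q) = 2
c(S) = 2 - S
(c(-12) - 98)*88 = ((2 - 1*(-12)) - 98)*88 = ((2 + 12) - 98)*88 = (14 - 98)*88 = -84*88 = -7392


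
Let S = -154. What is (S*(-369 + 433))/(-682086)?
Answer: 4928/341043 ≈ 0.014450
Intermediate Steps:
(S*(-369 + 433))/(-682086) = -154*(-369 + 433)/(-682086) = -154*64*(-1/682086) = -9856*(-1/682086) = 4928/341043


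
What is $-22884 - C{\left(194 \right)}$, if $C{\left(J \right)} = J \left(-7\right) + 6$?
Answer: $-21532$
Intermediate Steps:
$C{\left(J \right)} = 6 - 7 J$ ($C{\left(J \right)} = - 7 J + 6 = 6 - 7 J$)
$-22884 - C{\left(194 \right)} = -22884 - \left(6 - 1358\right) = -22884 - -1352 = -22884 + 1352 = -21532$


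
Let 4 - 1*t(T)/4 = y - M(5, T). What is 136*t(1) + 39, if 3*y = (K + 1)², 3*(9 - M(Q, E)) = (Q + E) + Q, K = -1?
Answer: 15349/3 ≈ 5116.3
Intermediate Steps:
M(Q, E) = 9 - 2*Q/3 - E/3 (M(Q, E) = 9 - ((Q + E) + Q)/3 = 9 - ((E + Q) + Q)/3 = 9 - (E + 2*Q)/3 = 9 + (-2*Q/3 - E/3) = 9 - 2*Q/3 - E/3)
y = 0 (y = (-1 + 1)²/3 = (⅓)*0² = (⅓)*0 = 0)
t(T) = 116/3 - 4*T/3 (t(T) = 16 - 4*(0 - (9 - ⅔*5 - T/3)) = 16 - 4*(0 - (9 - 10/3 - T/3)) = 16 - 4*(0 - (17/3 - T/3)) = 16 - 4*(0 + (-17/3 + T/3)) = 16 - 4*(-17/3 + T/3) = 16 + (68/3 - 4*T/3) = 116/3 - 4*T/3)
136*t(1) + 39 = 136*(116/3 - 4/3*1) + 39 = 136*(116/3 - 4/3) + 39 = 136*(112/3) + 39 = 15232/3 + 39 = 15349/3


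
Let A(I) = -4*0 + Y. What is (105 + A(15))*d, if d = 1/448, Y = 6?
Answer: 111/448 ≈ 0.24777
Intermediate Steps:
A(I) = 6 (A(I) = -4*0 + 6 = 0 + 6 = 6)
d = 1/448 ≈ 0.0022321
(105 + A(15))*d = (105 + 6)*(1/448) = 111*(1/448) = 111/448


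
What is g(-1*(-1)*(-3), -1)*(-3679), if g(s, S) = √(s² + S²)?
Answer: -3679*√10 ≈ -11634.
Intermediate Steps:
g(s, S) = √(S² + s²)
g(-1*(-1)*(-3), -1)*(-3679) = √((-1)² + (-1*(-1)*(-3))²)*(-3679) = √(1 + (1*(-3))²)*(-3679) = √(1 + (-3)²)*(-3679) = √(1 + 9)*(-3679) = √10*(-3679) = -3679*√10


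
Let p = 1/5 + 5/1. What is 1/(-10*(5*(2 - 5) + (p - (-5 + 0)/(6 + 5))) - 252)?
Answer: -11/1744 ≈ -0.0063073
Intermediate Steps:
p = 26/5 (p = 1*(⅕) + 5*1 = ⅕ + 5 = 26/5 ≈ 5.2000)
1/(-10*(5*(2 - 5) + (p - (-5 + 0)/(6 + 5))) - 252) = 1/(-10*(5*(2 - 5) + (26/5 - (-5 + 0)/(6 + 5))) - 252) = 1/(-10*(5*(-3) + (26/5 - (-5)/11)) - 252) = 1/(-10*(-15 + (26/5 - (-5)/11)) - 252) = 1/(-10*(-15 + (26/5 - 1*(-5/11))) - 252) = 1/(-10*(-15 + (26/5 + 5/11)) - 252) = 1/(-10*(-15 + 311/55) - 252) = 1/(-10*(-514/55) - 252) = 1/(1028/11 - 252) = 1/(-1744/11) = -11/1744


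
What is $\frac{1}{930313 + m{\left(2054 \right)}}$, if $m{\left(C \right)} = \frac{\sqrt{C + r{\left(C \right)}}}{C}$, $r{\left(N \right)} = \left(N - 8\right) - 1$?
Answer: $\frac{3924912400708}{3651397030239857505} - \frac{2054 \sqrt{4099}}{3651397030239857505} \approx 1.0749 \cdot 10^{-6}$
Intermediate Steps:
$r{\left(N \right)} = -9 + N$ ($r{\left(N \right)} = \left(-8 + N\right) - 1 = -9 + N$)
$m{\left(C \right)} = \frac{\sqrt{-9 + 2 C}}{C}$ ($m{\left(C \right)} = \frac{\sqrt{C + \left(-9 + C\right)}}{C} = \frac{\sqrt{-9 + 2 C}}{C}$)
$\frac{1}{930313 + m{\left(2054 \right)}} = \frac{1}{930313 + \frac{\sqrt{-9 + 2 \cdot 2054}}{2054}} = \frac{1}{930313 + \frac{\sqrt{-9 + 4108}}{2054}} = \frac{1}{930313 + \frac{\sqrt{4099}}{2054}}$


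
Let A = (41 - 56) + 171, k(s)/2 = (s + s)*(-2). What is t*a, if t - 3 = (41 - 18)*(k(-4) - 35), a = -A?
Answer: 10296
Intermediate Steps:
k(s) = -8*s (k(s) = 2*((s + s)*(-2)) = 2*((2*s)*(-2)) = 2*(-4*s) = -8*s)
A = 156 (A = -15 + 171 = 156)
a = -156 (a = -1*156 = -156)
t = -66 (t = 3 + (41 - 18)*(-8*(-4) - 35) = 3 + 23*(32 - 35) = 3 + 23*(-3) = 3 - 69 = -66)
t*a = -66*(-156) = 10296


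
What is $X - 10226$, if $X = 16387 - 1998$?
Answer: $4163$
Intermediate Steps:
$X = 14389$
$X - 10226 = 14389 - 10226 = 4163$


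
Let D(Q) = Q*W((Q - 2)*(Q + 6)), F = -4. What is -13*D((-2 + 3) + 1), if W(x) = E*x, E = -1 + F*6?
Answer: 0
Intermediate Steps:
E = -25 (E = -1 - 4*6 = -1 - 24 = -25)
W(x) = -25*x
D(Q) = -25*Q*(-2 + Q)*(6 + Q) (D(Q) = Q*(-25*(Q - 2)*(Q + 6)) = Q*(-25*(-2 + Q)*(6 + Q)) = -25*Q*(-2 + Q)*(6 + Q))
-13*D((-2 + 3) + 1) = -325*((-2 + 3) + 1)*(12 - ((-2 + 3) + 1)² - 4*((-2 + 3) + 1)) = -325*(1 + 1)*(12 - (1 + 1)² - 4*(1 + 1)) = -325*2*(12 - 1*2² - 4*2) = -325*2*(12 - 1*4 - 8) = -325*2*(12 - 4 - 8) = -325*2*0 = -13*0 = 0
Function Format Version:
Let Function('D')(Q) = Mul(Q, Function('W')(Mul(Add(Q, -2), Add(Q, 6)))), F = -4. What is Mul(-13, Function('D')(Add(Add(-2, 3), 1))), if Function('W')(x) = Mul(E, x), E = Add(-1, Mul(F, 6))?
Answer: 0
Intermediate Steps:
E = -25 (E = Add(-1, Mul(-4, 6)) = Add(-1, -24) = -25)
Function('W')(x) = Mul(-25, x)
Function('D')(Q) = Mul(-25, Q, Add(-2, Q), Add(6, Q)) (Function('D')(Q) = Mul(Q, Mul(-25, Mul(Add(Q, -2), Add(Q, 6)))) = Mul(Q, Mul(-25, Mul(Add(-2, Q), Add(6, Q)))) = Mul(Q, Mul(-25, Add(-2, Q), Add(6, Q))) = Mul(-25, Q, Add(-2, Q), Add(6, Q)))
Mul(-13, Function('D')(Add(Add(-2, 3), 1))) = Mul(-13, Mul(25, Add(Add(-2, 3), 1), Add(12, Mul(-1, Pow(Add(Add(-2, 3), 1), 2)), Mul(-4, Add(Add(-2, 3), 1))))) = Mul(-13, Mul(25, Add(1, 1), Add(12, Mul(-1, Pow(Add(1, 1), 2)), Mul(-4, Add(1, 1))))) = Mul(-13, Mul(25, 2, Add(12, Mul(-1, Pow(2, 2)), Mul(-4, 2)))) = Mul(-13, Mul(25, 2, Add(12, Mul(-1, 4), -8))) = Mul(-13, Mul(25, 2, Add(12, -4, -8))) = Mul(-13, Mul(25, 2, 0)) = Mul(-13, 0) = 0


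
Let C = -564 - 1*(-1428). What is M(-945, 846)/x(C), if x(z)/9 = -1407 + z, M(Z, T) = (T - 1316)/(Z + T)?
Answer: -470/483813 ≈ -0.00097145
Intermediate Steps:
M(Z, T) = (-1316 + T)/(T + Z)
C = 864 (C = -564 + 1428 = 864)
x(z) = -12663 + 9*z (x(z) = 9*(-1407 + z) = -12663 + 9*z)
M(-945, 846)/x(C) = ((-1316 + 846)/(846 - 945))/(-12663 + 9*864) = (-470/(-99))/(-12663 + 7776) = -1/99*(-470)/(-4887) = (470/99)*(-1/4887) = -470/483813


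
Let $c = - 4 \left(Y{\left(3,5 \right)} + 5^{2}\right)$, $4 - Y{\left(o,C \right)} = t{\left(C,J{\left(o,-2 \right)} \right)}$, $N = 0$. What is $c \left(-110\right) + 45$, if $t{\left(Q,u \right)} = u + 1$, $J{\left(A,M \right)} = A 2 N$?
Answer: $12365$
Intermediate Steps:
$J{\left(A,M \right)} = 0$ ($J{\left(A,M \right)} = A 2 \cdot 0 = 2 A 0 = 0$)
$t{\left(Q,u \right)} = 1 + u$
$Y{\left(o,C \right)} = 3$ ($Y{\left(o,C \right)} = 4 - \left(1 + 0\right) = 4 - 1 = 3$)
$c = -112$ ($c = - 4 \left(3 + 5^{2}\right) = - 4 \left(3 + 25\right) = \left(-4\right) 28 = -112$)
$c \left(-110\right) + 45 = \left(-112\right) \left(-110\right) + 45 = 12320 + 45 = 12365$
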